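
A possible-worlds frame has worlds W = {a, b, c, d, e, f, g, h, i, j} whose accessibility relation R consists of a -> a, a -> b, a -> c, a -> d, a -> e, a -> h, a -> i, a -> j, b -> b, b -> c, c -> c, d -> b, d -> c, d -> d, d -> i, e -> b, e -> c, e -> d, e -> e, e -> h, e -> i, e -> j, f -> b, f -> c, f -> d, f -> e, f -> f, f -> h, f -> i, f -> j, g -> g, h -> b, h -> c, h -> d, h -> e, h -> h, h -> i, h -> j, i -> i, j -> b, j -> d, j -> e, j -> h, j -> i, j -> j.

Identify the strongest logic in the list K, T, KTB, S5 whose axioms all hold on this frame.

Reflexive (axiom T): yes — every world is R-related to itself.
Symmetric (axiom B): no — a R b but not b R a.
Euclidean (axiom 5): no — a R b and a R d, but not b R d.
So F validates K, T; KTB would additionally require R to be symmetric. The strongest is T.

T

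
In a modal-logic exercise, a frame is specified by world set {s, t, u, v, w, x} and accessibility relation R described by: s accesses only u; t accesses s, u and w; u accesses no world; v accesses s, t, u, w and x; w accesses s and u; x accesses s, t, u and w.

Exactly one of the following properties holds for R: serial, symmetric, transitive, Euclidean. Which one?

transitive

Serial: no — u has no R-successor.
Symmetric: no — s R u but not u R s.
Transitive: yes — every two-step R-path is closed by a direct edge.
Euclidean: no — t R s and t R w, but not s R w.
Only transitive holds.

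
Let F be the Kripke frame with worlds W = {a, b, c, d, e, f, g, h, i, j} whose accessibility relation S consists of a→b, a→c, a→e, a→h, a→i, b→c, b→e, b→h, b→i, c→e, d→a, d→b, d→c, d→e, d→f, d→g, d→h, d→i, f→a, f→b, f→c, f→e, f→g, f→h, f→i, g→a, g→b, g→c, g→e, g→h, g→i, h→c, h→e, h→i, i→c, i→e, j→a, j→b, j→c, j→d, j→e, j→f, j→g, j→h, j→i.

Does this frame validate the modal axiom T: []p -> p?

The schema T characterises exactly the reflexive frames.
Reflexive: no — a is not related to itself.

No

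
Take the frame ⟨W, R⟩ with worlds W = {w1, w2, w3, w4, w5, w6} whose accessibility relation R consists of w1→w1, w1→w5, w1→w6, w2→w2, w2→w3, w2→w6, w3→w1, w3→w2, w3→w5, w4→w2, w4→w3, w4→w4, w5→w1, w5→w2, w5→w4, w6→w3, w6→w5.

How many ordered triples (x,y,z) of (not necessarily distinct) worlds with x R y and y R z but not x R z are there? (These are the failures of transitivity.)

23

Enumerating: (w1,w5,w2), (w1,w5,w4), (w1,w6,w3), (w2,w3,w1), (w2,w3,w5), (w2,w6,w5), (w3,w1,w6), (w3,w2,w3), (w3,w2,w6), (w3,w5,w4), (w4,w2,w6), (w4,w3,w1), … and 11 more.
Total: 23.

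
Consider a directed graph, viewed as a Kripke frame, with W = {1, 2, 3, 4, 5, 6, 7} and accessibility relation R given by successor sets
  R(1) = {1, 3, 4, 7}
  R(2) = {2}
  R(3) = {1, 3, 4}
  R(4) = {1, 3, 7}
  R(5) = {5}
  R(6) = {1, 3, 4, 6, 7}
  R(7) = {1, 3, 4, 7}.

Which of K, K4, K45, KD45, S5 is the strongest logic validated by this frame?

Transitive (axiom 4): no — 3 R 1 and 1 R 7, but not 3 R 7.
Euclidean (axiom 5): no — 1 R 3 and 1 R 7, but not 3 R 7.
Serial (axiom D): yes — every world has a successor (e.g. 1 R 1).
Reflexive (axiom T): no — 4 is not related to itself.
So F validates K; K4 would additionally require R to be transitive. The strongest is K.

K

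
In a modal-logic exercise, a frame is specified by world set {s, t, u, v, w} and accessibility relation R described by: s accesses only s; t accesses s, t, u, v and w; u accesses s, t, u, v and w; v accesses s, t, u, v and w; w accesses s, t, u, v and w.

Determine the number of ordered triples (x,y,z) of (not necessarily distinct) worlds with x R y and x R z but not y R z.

16

Enumerating: (t,s,t), (t,s,u), (t,s,v), (t,s,w), (u,s,t), (u,s,u), (u,s,v), (u,s,w), (v,s,t), (v,s,u), (v,s,v), (v,s,w), (w,s,t), (w,s,u), (w,s,v), (w,s,w).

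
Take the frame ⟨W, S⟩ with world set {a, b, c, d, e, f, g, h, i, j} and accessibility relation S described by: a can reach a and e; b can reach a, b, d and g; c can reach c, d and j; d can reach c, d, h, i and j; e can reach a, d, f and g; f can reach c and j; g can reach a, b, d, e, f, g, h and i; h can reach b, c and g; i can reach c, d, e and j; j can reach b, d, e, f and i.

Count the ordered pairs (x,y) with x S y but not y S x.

Enumerating: (b,a), (b,d), (c,j), (d,h), (e,d), (e,f), (f,c), (g,a), (g,d), (g,f), (g,i), (h,b), (h,c), (i,c), (i,e), (j,b), (j,e).

17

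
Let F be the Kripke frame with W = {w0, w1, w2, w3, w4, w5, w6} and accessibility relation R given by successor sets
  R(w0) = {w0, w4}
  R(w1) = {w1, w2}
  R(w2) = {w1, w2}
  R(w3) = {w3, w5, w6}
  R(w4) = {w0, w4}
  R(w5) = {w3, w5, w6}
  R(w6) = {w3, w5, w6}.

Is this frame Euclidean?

Euclidean: yes — any two successors of a common world are R-related.

Yes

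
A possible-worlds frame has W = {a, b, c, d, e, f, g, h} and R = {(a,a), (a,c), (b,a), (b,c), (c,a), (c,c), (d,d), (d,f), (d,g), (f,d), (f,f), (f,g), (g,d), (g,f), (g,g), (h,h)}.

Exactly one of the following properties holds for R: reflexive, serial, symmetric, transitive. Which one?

Reflexive: no — b is not related to itself.
Serial: no — e has no R-successor.
Symmetric: no — b R a but not a R b.
Transitive: yes — every two-step R-path is closed by a direct edge.
Only transitive holds.

transitive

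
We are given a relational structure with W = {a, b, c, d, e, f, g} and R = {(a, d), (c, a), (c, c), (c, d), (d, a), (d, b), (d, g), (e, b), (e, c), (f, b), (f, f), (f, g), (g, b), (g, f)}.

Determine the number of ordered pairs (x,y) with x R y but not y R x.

8

Enumerating: (c,a), (c,d), (d,b), (d,g), (e,b), (e,c), (f,b), (g,b).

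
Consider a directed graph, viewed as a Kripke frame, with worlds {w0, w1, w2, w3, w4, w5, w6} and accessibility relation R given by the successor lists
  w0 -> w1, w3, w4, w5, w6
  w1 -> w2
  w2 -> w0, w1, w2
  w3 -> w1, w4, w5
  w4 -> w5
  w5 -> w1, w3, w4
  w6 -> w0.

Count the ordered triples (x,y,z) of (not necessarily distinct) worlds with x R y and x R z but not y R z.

Enumerating: (w0,w1,w1), (w0,w1,w3), (w0,w1,w4), (w0,w1,w5), (w0,w1,w6), (w0,w3,w3), (w0,w3,w6), (w0,w4,w1), (w0,w4,w3), (w0,w4,w4), (w0,w4,w6), (w0,w5,w5), … and 25 more.
Total: 37.

37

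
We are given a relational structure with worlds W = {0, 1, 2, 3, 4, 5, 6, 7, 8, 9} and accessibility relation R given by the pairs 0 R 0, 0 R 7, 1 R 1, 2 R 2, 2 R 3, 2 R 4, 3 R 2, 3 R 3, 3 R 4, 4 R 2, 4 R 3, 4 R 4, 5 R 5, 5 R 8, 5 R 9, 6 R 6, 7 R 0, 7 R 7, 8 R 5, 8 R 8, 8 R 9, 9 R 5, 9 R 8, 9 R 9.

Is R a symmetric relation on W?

Symmetric: yes — every pair in R has its reverse in R.

Yes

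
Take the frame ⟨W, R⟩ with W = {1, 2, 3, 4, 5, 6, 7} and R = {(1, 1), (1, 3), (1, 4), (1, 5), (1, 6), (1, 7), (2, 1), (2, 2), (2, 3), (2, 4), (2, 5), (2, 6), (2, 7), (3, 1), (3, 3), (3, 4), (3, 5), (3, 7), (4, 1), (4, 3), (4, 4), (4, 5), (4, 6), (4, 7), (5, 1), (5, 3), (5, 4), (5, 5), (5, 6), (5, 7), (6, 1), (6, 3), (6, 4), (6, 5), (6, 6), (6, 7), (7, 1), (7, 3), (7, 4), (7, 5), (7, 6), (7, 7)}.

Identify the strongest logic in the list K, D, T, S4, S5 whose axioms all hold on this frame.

Serial (axiom D): yes — every world has a successor (e.g. 1 R 1).
Reflexive (axiom T): yes — every world is R-related to itself.
Transitive (axiom 4): no — 3 R 1 and 1 R 6, but not 3 R 6.
Euclidean (axiom 5): no — 1 R 3 and 1 R 6, but not 3 R 6.
So F validates K, D, T; S4 would additionally require R to be transitive. The strongest is T.

T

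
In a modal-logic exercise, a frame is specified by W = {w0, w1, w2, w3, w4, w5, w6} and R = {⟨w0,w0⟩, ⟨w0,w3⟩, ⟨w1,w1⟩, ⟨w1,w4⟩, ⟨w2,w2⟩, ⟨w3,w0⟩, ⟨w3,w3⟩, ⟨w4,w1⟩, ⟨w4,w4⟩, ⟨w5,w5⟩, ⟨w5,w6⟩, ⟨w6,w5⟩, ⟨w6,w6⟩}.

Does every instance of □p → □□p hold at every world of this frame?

Yes

The schema 4 characterises exactly the transitive frames.
Transitive: yes — every two-step R-path is closed by a direct edge.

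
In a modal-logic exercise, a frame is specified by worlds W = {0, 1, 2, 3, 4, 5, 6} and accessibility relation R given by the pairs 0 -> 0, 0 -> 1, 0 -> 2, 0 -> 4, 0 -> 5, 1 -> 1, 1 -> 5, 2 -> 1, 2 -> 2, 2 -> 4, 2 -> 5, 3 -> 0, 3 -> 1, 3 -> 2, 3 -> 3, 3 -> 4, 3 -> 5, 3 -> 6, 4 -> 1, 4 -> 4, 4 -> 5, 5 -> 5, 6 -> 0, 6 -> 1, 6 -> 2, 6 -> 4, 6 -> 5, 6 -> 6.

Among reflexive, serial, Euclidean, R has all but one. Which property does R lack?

Euclidean

Reflexive: yes — every world is R-related to itself.
Serial: yes — every world has a successor (e.g. 0 R 0).
Euclidean: no — 0 R 1 and 0 R 2, but not 1 R 2.
Only Euclidean fails.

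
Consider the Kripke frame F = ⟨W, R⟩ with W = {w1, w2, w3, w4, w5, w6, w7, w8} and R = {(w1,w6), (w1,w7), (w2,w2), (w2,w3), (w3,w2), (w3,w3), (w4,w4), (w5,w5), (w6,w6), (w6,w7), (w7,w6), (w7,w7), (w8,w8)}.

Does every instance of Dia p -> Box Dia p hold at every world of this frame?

Axiom 5 corresponds to the accessibility relation being Euclidean.
Euclidean: yes — any two successors of a common world are R-related.

Yes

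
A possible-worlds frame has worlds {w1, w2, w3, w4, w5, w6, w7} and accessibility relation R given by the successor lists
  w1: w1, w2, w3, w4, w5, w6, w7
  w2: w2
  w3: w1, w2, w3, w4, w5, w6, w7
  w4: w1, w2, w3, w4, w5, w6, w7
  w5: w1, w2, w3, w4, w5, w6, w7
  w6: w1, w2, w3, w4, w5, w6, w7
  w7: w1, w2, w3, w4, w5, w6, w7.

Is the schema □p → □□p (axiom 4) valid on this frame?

The schema 4 characterises exactly the transitive frames.
Transitive: yes — every two-step R-path is closed by a direct edge.

Yes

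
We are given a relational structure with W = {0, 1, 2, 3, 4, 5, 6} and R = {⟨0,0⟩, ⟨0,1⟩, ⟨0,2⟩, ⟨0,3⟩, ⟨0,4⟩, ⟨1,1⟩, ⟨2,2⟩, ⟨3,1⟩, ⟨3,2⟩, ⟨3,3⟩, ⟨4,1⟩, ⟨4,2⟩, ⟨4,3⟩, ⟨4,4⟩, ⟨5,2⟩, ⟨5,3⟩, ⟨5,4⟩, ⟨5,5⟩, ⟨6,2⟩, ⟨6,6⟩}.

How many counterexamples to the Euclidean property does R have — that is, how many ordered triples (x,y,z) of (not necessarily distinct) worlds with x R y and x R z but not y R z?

Enumerating: (0,1,0), (0,1,2), (0,1,3), (0,1,4), (0,2,0), (0,2,1), (0,2,3), (0,2,4), (0,3,0), (0,3,4), (0,4,0), (3,1,2), … and 17 more.
Total: 29.

29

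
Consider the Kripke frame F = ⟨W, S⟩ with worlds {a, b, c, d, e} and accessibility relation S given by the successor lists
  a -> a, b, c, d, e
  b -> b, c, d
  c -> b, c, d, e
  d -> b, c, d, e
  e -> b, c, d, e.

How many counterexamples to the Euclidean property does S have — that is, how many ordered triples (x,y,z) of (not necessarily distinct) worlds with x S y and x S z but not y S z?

Enumerating: (a,b,a), (a,b,e), (a,c,a), (a,d,a), (a,e,a), (c,b,e), (d,b,e), (e,b,e).

8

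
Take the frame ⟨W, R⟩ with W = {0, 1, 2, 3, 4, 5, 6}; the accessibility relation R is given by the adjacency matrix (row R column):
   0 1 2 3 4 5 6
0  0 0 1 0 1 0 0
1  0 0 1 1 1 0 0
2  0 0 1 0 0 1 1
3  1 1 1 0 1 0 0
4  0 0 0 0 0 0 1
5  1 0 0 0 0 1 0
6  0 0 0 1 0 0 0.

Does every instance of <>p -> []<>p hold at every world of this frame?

By correspondence theory, 5 is valid on a frame iff R is Euclidean.
Euclidean: no — 0 R 2 and 0 R 4, but not 2 R 4.

No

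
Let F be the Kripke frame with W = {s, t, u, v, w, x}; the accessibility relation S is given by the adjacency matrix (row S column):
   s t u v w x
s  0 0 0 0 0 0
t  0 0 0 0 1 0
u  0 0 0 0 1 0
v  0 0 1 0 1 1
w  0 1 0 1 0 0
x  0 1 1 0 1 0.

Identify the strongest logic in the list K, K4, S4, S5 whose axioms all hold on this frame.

K

Transitive (axiom 4): no — t S w and w S v, but not t S v.
Reflexive (axiom T): no — s is not related to itself.
Euclidean (axiom 5): no — v S u and v S x, but not u S x.
So F validates K; K4 would additionally require S to be transitive. The strongest is K.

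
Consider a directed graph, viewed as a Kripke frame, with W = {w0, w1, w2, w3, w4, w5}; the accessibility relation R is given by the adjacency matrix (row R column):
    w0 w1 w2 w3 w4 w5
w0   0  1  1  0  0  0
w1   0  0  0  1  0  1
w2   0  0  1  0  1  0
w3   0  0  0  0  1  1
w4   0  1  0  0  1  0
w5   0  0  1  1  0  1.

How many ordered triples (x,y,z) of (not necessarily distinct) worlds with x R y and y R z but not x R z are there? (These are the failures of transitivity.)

Enumerating: (w0,w1,w3), (w0,w1,w5), (w0,w2,w4), (w1,w3,w4), (w1,w5,w2), (w2,w4,w1), (w3,w4,w1), (w3,w5,w2), (w3,w5,w3), (w4,w1,w3), (w4,w1,w5), (w5,w2,w4), (w5,w3,w4).

13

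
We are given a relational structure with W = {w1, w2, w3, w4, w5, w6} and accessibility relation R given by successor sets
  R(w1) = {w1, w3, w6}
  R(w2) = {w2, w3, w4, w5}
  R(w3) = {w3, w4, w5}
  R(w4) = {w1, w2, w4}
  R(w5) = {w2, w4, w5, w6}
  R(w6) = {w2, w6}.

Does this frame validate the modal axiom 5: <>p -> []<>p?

By correspondence theory, 5 is valid on a frame iff R is Euclidean.
Euclidean: no — w1 R w3 and w1 R w6, but not w3 R w6.

No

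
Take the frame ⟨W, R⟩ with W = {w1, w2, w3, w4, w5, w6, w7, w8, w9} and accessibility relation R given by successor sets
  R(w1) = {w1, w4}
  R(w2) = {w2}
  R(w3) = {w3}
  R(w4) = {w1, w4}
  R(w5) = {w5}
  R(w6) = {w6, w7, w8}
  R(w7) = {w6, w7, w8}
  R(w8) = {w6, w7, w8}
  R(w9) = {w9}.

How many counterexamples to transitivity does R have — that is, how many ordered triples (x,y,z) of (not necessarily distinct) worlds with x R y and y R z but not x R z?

R is transitive; there are no such tuples.

0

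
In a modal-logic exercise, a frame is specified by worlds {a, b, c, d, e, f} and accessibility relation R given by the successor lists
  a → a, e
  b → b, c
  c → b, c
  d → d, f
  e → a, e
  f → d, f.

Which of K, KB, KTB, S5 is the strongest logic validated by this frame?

S5

Symmetric (axiom B): yes — every pair in R has its reverse in R.
Reflexive (axiom T): yes — every world is R-related to itself.
Euclidean (axiom 5): yes — any two successors of a common world are R-related.
So F validates K, KB, KTB, S5. The strongest is S5.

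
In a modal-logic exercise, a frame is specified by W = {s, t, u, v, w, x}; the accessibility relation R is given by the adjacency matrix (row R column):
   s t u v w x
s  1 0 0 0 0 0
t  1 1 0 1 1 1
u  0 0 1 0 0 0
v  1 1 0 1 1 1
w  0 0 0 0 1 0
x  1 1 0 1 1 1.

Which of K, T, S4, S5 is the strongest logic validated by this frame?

Reflexive (axiom T): yes — every world is R-related to itself.
Transitive (axiom 4): yes — every two-step R-path is closed by a direct edge.
Euclidean (axiom 5): no — t R s and t R v, but not s R v.
So F validates K, T, S4; S5 would additionally require R to be Euclidean. The strongest is S4.

S4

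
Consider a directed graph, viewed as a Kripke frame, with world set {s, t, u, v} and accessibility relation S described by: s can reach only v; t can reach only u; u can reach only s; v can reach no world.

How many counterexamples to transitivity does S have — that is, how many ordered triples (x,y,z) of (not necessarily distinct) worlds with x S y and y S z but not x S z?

Enumerating: (t,u,s), (u,s,v).

2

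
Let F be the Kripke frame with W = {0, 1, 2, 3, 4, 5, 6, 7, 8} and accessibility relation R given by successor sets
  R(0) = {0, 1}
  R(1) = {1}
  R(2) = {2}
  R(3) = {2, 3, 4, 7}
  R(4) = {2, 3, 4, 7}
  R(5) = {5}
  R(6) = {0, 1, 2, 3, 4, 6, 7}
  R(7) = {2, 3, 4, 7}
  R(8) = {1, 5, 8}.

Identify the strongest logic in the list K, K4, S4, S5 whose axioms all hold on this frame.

Transitive (axiom 4): yes — every two-step R-path is closed by a direct edge.
Reflexive (axiom T): yes — every world is R-related to itself.
Euclidean (axiom 5): no — 3 R 2 and 3 R 4, but not 2 R 4.
So F validates K, K4, S4; S5 would additionally require R to be Euclidean. The strongest is S4.

S4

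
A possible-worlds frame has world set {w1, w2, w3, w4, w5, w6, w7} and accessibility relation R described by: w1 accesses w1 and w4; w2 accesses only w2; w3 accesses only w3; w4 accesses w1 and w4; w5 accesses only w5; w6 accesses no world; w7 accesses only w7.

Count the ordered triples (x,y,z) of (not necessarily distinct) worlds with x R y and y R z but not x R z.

0

R is transitive; there are no such tuples.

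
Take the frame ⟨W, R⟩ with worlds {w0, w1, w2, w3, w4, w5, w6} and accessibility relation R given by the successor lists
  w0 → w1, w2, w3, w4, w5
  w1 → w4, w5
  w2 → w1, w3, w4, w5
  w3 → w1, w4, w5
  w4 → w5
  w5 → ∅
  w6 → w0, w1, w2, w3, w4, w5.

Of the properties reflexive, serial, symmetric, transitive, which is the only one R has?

transitive

Reflexive: no — w0 is not related to itself.
Serial: no — w5 has no R-successor.
Symmetric: no — w0 R w1 but not w1 R w0.
Transitive: yes — every two-step R-path is closed by a direct edge.
Only transitive holds.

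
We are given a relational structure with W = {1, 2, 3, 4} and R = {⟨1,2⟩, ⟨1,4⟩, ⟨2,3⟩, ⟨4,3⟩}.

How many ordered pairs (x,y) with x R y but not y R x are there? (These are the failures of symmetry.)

Enumerating: (1,2), (1,4), (2,3), (4,3).

4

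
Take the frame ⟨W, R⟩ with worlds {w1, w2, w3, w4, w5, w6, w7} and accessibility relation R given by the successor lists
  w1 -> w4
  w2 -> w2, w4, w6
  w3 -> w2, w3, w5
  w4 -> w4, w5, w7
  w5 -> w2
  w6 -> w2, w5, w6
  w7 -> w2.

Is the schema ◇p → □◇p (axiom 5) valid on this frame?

No

The schema 5 characterises exactly the Euclidean frames.
Euclidean: no — w2 R w4 and w2 R w6, but not w4 R w6.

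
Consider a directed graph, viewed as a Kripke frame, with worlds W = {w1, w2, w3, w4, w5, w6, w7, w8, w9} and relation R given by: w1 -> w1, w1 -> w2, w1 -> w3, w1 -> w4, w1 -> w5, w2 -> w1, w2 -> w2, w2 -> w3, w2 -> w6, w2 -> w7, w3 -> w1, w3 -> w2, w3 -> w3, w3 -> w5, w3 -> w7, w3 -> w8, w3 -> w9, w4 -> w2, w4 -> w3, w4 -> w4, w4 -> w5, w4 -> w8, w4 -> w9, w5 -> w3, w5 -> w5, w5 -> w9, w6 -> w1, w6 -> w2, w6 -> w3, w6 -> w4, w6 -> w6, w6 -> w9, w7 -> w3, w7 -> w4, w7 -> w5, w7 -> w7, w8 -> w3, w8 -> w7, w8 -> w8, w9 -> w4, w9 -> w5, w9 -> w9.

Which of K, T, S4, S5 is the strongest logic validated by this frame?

Reflexive (axiom T): yes — every world is R-related to itself.
Transitive (axiom 4): no — w1 R w2 and w2 R w6, but not w1 R w6.
Euclidean (axiom 5): no — w1 R w2 and w1 R w4, but not w2 R w4.
So F validates K, T; S4 would additionally require R to be transitive. The strongest is T.

T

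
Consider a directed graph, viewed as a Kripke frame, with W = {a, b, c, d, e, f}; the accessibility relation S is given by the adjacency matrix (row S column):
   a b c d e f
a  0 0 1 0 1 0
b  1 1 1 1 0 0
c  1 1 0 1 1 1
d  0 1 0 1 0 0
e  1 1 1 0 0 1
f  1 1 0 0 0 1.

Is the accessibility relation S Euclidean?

No

Euclidean: no — b S a and b S d, but not a S d.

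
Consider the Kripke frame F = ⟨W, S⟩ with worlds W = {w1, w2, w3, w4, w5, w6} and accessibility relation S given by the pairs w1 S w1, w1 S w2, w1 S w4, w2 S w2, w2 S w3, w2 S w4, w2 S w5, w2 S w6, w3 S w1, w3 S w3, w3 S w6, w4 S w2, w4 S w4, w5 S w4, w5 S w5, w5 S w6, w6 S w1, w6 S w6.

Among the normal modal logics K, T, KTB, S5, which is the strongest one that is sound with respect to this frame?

Reflexive (axiom T): yes — every world is S-related to itself.
Symmetric (axiom B): no — w1 S w2 but not w2 S w1.
Euclidean (axiom 5): no — w2 S w3 and w2 S w4, but not w3 S w4.
So F validates K, T; KTB would additionally require S to be symmetric. The strongest is T.

T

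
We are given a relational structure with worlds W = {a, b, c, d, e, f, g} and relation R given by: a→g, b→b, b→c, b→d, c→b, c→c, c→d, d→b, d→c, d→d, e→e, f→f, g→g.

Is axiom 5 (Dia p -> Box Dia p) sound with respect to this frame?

Axiom 5 corresponds to the accessibility relation being Euclidean.
Euclidean: yes — any two successors of a common world are R-related.

Yes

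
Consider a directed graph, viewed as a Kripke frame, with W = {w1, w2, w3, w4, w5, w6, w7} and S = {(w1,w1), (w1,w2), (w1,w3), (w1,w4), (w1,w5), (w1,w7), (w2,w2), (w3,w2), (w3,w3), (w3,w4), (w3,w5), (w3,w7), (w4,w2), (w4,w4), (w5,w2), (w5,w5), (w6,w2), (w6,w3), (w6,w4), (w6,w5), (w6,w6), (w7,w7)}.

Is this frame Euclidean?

Euclidean: no — w1 S w2 and w1 S w3, but not w2 S w3.

No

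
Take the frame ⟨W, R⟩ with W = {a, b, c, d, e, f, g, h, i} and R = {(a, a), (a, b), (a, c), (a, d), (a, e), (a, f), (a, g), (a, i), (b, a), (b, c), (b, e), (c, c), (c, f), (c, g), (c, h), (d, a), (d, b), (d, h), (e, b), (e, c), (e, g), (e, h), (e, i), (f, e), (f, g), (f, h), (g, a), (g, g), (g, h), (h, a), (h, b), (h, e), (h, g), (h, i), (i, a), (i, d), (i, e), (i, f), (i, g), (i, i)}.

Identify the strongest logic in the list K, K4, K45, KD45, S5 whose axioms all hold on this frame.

K

Transitive (axiom 4): no — a R c and c R h, but not a R h.
Euclidean (axiom 5): no — a R b and a R d, but not b R d.
Serial (axiom D): yes — every world has a successor (e.g. a R a).
Reflexive (axiom T): no — b is not related to itself.
So F validates K; K4 would additionally require R to be transitive. The strongest is K.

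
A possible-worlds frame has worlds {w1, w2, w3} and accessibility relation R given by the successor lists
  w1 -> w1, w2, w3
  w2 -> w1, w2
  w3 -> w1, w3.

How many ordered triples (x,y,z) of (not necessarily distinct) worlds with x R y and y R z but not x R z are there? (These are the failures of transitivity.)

Enumerating: (w2,w1,w3), (w3,w1,w2).

2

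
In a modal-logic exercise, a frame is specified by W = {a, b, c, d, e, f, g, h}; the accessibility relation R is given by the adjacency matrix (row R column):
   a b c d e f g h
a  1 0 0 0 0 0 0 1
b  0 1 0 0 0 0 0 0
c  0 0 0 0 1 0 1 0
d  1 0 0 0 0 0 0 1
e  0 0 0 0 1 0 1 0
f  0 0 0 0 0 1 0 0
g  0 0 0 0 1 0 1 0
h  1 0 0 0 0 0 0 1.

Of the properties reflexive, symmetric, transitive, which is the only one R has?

Reflexive: no — c is not related to itself.
Symmetric: no — c R e but not e R c.
Transitive: yes — every two-step R-path is closed by a direct edge.
Only transitive holds.

transitive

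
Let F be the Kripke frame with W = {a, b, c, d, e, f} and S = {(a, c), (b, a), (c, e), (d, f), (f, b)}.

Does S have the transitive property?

No

Transitive: no — a S c and c S e, but not a S e.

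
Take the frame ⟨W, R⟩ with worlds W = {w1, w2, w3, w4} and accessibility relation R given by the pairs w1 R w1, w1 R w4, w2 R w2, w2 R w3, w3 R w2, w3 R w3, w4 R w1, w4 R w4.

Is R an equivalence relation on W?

Yes

Reflexive: yes — every world is R-related to itself.
Symmetric: yes — every pair in R has its reverse in R.
Transitive: yes — every two-step R-path is closed by a direct edge.
So R is an equivalence relation.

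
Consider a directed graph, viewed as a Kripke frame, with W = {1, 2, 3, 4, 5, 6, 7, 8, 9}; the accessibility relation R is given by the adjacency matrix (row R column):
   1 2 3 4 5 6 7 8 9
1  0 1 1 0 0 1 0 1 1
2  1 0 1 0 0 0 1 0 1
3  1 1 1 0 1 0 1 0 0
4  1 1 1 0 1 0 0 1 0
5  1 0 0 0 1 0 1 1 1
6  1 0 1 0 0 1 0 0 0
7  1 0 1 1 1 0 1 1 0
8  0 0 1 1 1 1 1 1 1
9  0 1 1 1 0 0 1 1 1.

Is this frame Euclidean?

Euclidean: no — 1 R 2 and 1 R 6, but not 2 R 6.

No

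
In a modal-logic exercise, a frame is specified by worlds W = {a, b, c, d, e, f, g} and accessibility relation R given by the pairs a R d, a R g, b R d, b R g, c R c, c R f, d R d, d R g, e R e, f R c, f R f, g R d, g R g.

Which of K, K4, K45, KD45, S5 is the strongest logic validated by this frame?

KD45

Transitive (axiom 4): yes — every two-step R-path is closed by a direct edge.
Euclidean (axiom 5): yes — any two successors of a common world are R-related.
Serial (axiom D): yes — every world has a successor (e.g. a R d).
Reflexive (axiom T): no — a is not related to itself.
So F validates K, K4, K45, KD45; S5 would additionally require R to be reflexive. The strongest is KD45.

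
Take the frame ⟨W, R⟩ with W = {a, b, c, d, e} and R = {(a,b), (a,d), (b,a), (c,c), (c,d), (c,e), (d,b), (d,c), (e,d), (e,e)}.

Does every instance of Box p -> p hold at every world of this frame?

The schema T characterises exactly the reflexive frames.
Reflexive: no — a is not related to itself.

No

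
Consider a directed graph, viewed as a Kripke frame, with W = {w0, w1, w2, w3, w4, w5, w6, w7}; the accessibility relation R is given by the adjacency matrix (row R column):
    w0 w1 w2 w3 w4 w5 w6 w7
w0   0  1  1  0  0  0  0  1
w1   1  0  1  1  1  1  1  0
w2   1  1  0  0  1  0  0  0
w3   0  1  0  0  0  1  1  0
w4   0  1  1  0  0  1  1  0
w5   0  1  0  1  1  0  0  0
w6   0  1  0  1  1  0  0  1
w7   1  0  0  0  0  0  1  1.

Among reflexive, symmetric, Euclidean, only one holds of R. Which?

Reflexive: no — w0 is not related to itself.
Symmetric: yes — every pair in R has its reverse in R.
Euclidean: no — w0 R w1 and w0 R w7, but not w1 R w7.
Only symmetric holds.

symmetric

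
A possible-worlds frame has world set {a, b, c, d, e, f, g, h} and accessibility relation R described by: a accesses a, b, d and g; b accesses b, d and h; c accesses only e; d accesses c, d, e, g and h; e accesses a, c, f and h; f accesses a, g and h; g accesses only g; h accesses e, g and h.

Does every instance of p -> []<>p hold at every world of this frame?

No

The schema B characterises exactly the symmetric frames.
Symmetric: no — a R b but not b R a.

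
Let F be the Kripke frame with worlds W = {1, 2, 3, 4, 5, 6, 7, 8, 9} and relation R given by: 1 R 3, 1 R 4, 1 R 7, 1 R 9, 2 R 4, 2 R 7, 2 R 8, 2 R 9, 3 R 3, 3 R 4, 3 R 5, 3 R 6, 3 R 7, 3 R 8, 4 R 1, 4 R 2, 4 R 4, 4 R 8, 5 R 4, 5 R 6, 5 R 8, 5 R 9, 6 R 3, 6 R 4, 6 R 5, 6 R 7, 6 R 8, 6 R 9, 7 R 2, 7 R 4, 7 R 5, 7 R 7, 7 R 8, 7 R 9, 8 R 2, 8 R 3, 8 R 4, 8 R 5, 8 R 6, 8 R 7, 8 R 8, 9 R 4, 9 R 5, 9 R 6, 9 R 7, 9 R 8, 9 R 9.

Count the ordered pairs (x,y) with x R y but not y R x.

Enumerating: (1,3), (1,7), (1,9), (2,9), (3,4), (3,5), (3,7), (5,4), (6,4), (6,7), (7,4), (7,5), (9,4), (9,8).

14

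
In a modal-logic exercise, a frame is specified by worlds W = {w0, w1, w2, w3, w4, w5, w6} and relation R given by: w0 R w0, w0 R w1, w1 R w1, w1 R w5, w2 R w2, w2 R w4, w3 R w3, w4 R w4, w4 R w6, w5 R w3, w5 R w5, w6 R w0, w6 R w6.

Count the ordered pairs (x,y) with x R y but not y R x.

Enumerating: (w0,w1), (w1,w5), (w2,w4), (w4,w6), (w5,w3), (w6,w0).

6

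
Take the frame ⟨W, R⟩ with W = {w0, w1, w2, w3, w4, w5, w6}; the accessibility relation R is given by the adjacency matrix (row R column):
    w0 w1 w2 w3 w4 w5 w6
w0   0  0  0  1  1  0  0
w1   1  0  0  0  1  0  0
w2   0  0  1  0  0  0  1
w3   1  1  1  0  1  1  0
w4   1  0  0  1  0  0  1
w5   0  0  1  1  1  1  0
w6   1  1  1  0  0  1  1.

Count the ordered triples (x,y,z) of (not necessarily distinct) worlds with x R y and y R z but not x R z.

Enumerating: (w0,w3,w0), (w0,w3,w1), (w0,w3,w2), (w0,w3,w5), (w0,w4,w0), (w0,w4,w6), (w1,w0,w3), (w1,w4,w3), (w1,w4,w6), (w2,w6,w0), (w2,w6,w1), (w2,w6,w5), … and 23 more.
Total: 35.

35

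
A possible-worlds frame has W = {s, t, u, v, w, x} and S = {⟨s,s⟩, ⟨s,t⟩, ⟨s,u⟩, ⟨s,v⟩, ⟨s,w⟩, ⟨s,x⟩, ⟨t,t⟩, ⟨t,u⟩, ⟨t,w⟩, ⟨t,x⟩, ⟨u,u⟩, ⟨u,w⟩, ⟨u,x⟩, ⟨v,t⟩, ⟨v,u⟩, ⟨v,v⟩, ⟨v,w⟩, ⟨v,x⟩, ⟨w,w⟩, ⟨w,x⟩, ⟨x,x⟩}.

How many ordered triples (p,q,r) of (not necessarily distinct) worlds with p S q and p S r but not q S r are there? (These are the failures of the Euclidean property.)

35

Enumerating: (s,t,s), (s,t,v), (s,u,s), (s,u,t), (s,u,v), (s,v,s), (s,w,s), (s,w,t), (s,w,u), (s,w,v), (s,x,s), (s,x,t), … and 23 more.
Total: 35.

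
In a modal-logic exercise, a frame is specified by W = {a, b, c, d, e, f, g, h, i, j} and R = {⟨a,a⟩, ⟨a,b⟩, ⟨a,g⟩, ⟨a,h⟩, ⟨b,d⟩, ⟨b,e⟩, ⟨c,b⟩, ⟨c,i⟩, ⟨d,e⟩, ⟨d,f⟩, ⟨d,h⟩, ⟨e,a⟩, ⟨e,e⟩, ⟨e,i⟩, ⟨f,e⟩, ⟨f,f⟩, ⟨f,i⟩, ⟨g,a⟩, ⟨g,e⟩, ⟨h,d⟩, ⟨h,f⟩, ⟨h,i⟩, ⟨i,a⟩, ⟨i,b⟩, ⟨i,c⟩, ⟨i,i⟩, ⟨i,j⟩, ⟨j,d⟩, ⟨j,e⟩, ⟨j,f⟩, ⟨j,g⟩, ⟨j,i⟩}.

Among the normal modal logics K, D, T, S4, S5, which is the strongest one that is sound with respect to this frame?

Serial (axiom D): yes — every world has a successor (e.g. a R a).
Reflexive (axiom T): no — b is not related to itself.
Transitive (axiom 4): no — a R b and b R d, but not a R d.
Euclidean (axiom 5): no — a R b and a R g, but not b R g.
So F validates K, D; T would additionally require R to be reflexive. The strongest is D.

D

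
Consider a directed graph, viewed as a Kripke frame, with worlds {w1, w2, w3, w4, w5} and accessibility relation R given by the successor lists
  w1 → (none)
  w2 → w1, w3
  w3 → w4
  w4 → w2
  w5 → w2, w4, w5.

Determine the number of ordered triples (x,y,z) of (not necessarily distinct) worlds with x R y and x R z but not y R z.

Enumerating: (w2,w1,w1), (w2,w1,w3), (w2,w3,w1), (w2,w3,w3), (w3,w4,w4), (w4,w2,w2), (w5,w2,w2), (w5,w2,w4), (w5,w2,w5), (w5,w4,w4), (w5,w4,w5).

11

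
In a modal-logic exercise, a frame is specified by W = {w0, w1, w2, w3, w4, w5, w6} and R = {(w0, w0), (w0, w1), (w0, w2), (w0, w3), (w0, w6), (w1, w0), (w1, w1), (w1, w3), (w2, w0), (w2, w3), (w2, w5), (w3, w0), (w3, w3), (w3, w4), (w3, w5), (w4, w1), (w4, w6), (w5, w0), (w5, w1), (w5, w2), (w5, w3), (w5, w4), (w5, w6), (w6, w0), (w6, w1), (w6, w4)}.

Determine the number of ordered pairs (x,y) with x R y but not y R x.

9

Enumerating: (w1,w3), (w2,w3), (w3,w4), (w4,w1), (w5,w0), (w5,w1), (w5,w4), (w5,w6), (w6,w1).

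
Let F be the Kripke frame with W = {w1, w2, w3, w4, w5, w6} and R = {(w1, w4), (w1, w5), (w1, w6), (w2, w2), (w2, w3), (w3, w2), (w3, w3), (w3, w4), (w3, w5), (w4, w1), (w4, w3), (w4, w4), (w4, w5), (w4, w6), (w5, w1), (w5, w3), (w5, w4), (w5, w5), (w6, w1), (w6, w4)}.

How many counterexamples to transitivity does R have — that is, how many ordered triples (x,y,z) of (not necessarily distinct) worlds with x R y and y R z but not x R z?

Enumerating: (w1,w4,w1), (w1,w4,w3), (w1,w5,w1), (w1,w5,w3), (w1,w6,w1), (w2,w3,w4), (w2,w3,w5), (w3,w4,w1), (w3,w4,w6), (w3,w5,w1), (w4,w3,w2), (w5,w1,w6), … and 7 more.
Total: 19.

19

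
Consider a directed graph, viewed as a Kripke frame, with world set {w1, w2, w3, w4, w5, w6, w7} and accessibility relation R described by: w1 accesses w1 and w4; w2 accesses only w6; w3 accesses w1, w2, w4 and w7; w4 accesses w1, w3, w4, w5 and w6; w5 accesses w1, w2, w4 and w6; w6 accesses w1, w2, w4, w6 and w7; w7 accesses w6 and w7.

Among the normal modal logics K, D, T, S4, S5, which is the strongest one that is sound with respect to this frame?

D

Serial (axiom D): yes — every world has a successor (e.g. w1 R w1).
Reflexive (axiom T): no — w2 is not related to itself.
Transitive (axiom 4): no — w1 R w4 and w4 R w3, but not w1 R w3.
Euclidean (axiom 5): no — w3 R w1 and w3 R w2, but not w1 R w2.
So F validates K, D; T would additionally require R to be reflexive. The strongest is D.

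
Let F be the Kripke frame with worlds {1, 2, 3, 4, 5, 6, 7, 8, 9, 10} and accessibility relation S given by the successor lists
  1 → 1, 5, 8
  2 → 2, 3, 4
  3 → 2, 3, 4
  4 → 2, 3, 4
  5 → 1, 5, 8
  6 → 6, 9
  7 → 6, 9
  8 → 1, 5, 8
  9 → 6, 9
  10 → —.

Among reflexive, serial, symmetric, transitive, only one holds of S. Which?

Reflexive: no — 7 is not related to itself.
Serial: no — 10 has no S-successor.
Symmetric: no — 7 S 6 but not 6 S 7.
Transitive: yes — every two-step S-path is closed by a direct edge.
Only transitive holds.

transitive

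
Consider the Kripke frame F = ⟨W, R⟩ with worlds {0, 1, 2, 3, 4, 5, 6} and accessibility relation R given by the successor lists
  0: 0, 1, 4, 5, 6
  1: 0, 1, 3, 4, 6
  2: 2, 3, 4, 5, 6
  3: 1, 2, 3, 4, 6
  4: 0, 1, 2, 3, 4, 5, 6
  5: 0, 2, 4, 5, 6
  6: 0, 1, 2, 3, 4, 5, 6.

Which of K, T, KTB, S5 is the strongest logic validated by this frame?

KTB

Reflexive (axiom T): yes — every world is R-related to itself.
Symmetric (axiom B): yes — every pair in R has its reverse in R.
Euclidean (axiom 5): no — 0 R 1 and 0 R 5, but not 1 R 5.
So F validates K, T, KTB; S5 would additionally require R to be Euclidean. The strongest is KTB.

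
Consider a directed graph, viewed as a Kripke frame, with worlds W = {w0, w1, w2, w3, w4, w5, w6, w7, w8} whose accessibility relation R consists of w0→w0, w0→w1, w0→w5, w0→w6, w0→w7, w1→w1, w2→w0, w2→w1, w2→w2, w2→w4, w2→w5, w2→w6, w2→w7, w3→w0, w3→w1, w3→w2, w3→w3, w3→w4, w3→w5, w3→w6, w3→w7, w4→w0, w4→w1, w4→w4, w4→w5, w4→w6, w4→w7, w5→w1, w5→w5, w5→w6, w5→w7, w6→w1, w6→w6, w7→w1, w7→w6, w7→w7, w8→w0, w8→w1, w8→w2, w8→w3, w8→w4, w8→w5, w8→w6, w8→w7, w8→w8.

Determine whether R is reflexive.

Yes

Reflexive: yes — every world is R-related to itself.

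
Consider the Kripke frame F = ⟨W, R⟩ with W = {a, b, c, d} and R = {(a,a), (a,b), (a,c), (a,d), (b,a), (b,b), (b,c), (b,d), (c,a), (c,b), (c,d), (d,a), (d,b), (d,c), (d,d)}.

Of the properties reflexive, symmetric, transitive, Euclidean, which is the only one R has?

symmetric

Reflexive: no — c is not related to itself.
Symmetric: yes — every pair in R has its reverse in R.
Transitive: no — c R a and a R c, but not c R c.
Euclidean: no — a R c and a R c, but not c R c.
Only symmetric holds.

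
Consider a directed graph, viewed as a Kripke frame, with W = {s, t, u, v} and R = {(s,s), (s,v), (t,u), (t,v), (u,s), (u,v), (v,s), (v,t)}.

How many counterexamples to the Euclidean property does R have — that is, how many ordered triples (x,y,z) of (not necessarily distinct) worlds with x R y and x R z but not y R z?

Enumerating: (s,v,v), (t,u,u), (t,v,u), (t,v,v), (u,v,v), (v,s,t), (v,t,s), (v,t,t).

8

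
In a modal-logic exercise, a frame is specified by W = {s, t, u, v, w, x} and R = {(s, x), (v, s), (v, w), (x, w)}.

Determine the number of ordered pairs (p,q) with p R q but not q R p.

4

Enumerating: (s,x), (v,s), (v,w), (x,w).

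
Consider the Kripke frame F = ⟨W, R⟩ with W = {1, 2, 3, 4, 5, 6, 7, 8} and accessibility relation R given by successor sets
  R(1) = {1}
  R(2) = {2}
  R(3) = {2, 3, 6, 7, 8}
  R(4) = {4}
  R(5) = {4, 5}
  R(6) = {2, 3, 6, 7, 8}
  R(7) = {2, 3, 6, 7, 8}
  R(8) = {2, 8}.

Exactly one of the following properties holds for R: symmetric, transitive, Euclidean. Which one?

transitive

Symmetric: no — 3 R 2 but not 2 R 3.
Transitive: yes — every two-step R-path is closed by a direct edge.
Euclidean: no — 3 R 2 and 3 R 6, but not 2 R 6.
Only transitive holds.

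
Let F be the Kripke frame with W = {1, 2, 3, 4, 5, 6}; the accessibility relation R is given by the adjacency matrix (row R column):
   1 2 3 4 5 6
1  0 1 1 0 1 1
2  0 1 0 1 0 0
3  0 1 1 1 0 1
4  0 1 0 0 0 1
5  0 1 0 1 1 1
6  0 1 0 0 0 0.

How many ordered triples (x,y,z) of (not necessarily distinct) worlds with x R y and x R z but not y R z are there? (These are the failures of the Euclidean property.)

25

Enumerating: (1,2,3), (1,2,5), (1,2,6), (1,3,5), (1,5,3), (1,6,3), (1,6,5), (1,6,6), (2,4,4), (3,2,3), (3,2,6), (3,4,3), … and 13 more.
Total: 25.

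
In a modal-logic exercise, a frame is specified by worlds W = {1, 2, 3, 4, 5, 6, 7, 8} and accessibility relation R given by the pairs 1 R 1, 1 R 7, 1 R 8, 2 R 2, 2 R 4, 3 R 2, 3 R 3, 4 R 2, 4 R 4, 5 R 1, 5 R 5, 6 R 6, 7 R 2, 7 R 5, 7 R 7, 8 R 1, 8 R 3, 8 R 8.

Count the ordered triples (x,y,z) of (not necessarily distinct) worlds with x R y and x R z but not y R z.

12

Enumerating: (1,7,1), (1,7,8), (1,8,7), (3,2,3), (5,1,5), (7,2,5), (7,2,7), (7,5,2), (7,5,7), (8,1,3), (8,3,1), (8,3,8).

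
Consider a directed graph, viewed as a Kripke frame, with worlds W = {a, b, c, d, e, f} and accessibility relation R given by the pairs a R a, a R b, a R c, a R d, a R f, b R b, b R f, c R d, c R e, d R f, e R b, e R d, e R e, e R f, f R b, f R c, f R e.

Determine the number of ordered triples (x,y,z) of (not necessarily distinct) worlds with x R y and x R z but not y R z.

30

Enumerating: (a,b,a), (a,b,c), (a,b,d), (a,c,a), (a,c,b), (a,c,c), (a,c,f), (a,d,a), (a,d,b), (a,d,c), (a,d,d), (a,f,a), … and 18 more.
Total: 30.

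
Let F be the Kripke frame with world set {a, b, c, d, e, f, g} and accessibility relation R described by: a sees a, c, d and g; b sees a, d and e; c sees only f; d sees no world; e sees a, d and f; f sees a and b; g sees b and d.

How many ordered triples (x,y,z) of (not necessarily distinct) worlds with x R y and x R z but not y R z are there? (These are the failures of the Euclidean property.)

Enumerating: (a,c,a), (a,c,c), (a,c,d), (a,c,g), (a,d,a), (a,d,c), (a,d,d), (a,d,g), (a,g,a), (a,g,c), (a,g,g), (b,a,e), … and 16 more.
Total: 28.

28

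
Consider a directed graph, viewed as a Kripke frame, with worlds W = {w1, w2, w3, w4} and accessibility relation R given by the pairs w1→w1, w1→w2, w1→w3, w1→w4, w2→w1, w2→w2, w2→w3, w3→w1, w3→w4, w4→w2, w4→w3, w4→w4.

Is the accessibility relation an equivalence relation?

Reflexive: no — w3 is not related to itself.
Symmetric: no — w1 R w4 but not w4 R w1.
Transitive: no — w2 R w1 and w1 R w4, but not w2 R w4.
So R is not an equivalence relation.

No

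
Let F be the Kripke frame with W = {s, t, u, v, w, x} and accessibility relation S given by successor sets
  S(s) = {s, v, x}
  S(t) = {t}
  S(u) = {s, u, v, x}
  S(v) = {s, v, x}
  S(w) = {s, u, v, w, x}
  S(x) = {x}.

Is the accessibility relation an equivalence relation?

Reflexive: yes — every world is S-related to itself.
Symmetric: no — s S x but not x S s.
Transitive: yes — every two-step S-path is closed by a direct edge.
So S is not an equivalence relation.

No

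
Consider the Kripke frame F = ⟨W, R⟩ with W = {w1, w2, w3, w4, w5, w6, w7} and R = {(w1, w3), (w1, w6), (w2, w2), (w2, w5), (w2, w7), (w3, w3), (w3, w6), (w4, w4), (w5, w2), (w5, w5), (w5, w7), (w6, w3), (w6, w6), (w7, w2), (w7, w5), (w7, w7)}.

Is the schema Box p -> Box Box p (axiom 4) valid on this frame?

The schema 4 characterises exactly the transitive frames.
Transitive: yes — every two-step R-path is closed by a direct edge.

Yes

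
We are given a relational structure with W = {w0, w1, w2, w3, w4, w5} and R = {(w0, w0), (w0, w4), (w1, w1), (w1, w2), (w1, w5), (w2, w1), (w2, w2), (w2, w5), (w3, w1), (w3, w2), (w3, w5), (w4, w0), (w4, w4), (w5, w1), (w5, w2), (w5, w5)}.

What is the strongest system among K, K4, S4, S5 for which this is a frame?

Transitive (axiom 4): yes — every two-step R-path is closed by a direct edge.
Reflexive (axiom T): no — w3 is not related to itself.
Euclidean (axiom 5): yes — any two successors of a common world are R-related.
So F validates K, K4; S4 would additionally require R to be reflexive. The strongest is K4.

K4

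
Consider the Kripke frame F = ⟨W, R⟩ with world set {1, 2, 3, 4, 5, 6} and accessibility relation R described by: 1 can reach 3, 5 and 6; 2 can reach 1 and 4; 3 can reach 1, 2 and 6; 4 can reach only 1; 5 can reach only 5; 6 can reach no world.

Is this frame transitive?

Transitive: no — 1 R 3 and 3 R 2, but not 1 R 2.

No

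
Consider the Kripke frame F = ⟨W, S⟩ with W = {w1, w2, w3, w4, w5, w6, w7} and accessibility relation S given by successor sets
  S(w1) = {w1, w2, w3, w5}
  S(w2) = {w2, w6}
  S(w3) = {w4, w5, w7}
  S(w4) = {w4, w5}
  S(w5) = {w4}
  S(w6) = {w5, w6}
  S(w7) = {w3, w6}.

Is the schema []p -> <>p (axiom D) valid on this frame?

The schema D characterises exactly the serial frames.
Serial: yes — every world has a successor (e.g. w1 S w1).

Yes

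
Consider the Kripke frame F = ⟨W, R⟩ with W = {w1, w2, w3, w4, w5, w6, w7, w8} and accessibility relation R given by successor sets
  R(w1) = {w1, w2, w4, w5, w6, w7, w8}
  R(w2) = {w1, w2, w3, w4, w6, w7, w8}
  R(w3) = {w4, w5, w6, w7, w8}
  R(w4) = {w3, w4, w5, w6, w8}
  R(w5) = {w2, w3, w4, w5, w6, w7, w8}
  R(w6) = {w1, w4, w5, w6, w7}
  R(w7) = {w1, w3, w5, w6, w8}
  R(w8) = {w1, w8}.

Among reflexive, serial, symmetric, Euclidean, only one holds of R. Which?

serial

Reflexive: no — w3 is not related to itself.
Serial: yes — every world has a successor (e.g. w1 R w1).
Symmetric: no — w1 R w4 but not w4 R w1.
Euclidean: no — w1 R w2 and w1 R w5, but not w2 R w5.
Only serial holds.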